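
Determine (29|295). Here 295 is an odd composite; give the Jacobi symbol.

Reciprocity: 29 ≡ 1 and 295 ≡ 3 (mod 4), so (29/295) = +(295/29).
Reduce top mod 29: now compute (5/29).
Reciprocity: 5 ≡ 1 and 29 ≡ 1 (mod 4), so (5/29) = +(29/5).
Reduce top mod 5: now compute (4/5).
Pull out 2^2: since 5 ≡ 5 (mod 8), (2/5) = -1, so (2/5)^2 = +1.
Reached (1/5) = 1. Collecting the sign flips along the way, the symbol is +1.

1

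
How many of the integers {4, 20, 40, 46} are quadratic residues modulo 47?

1

(4/47) = +1 → QR.
(20/47) = -1 → non-residue.
(40/47) = -1 → non-residue.
(46/47) = -1 → non-residue.
Total quadratic residues among the 4: 1.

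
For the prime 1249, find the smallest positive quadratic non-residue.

7

(2/1249) = +1, so 2 is a residue.
(3/1249) = +1, so 3 is a residue.
(4/1249) = +1, so 4 is a residue.
(5/1249) = +1, so 5 is a residue.
(6/1249) = +1, so 6 is a residue.
(7/1249) = −1, so 7 is the smallest positive non-residue mod 1249.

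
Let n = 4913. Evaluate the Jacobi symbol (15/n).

1

Reciprocity: 15 ≡ 3 and 4913 ≡ 1 (mod 4), so (15/4913) = +(4913/15).
Reduce top mod 15: now compute (8/15).
Pull out 2^3: since 15 ≡ 7 (mod 8), (2/15) = +1, so (2/15)^3 = +1.
Reached (1/15) = 1. Collecting the sign flips along the way, the symbol is +1.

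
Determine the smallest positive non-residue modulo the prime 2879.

(2/2879) = +1, so 2 is a residue.
(3/2879) = +1, so 3 is a residue.
(4/2879) = +1, so 4 is a residue.
(5/2879) = +1, so 5 is a residue.
(6/2879) = +1, so 6 is a residue.
(7/2879) = −1, so 7 is the smallest positive non-residue mod 2879.

7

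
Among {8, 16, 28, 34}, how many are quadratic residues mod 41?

(8/41) = +1 → QR.
(16/41) = +1 → QR.
(28/41) = -1 → non-residue.
(34/41) = -1 → non-residue.
Total quadratic residues among the 4: 2.

2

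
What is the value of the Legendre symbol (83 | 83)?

0

First reduce: 83 ≡ 0 (mod 83).
Top reduces to 0: gcd > 1, so the symbol is 0.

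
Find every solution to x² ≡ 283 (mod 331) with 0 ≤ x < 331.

Since 331 ≡ 3 (mod 4), a square root of 283 is 283^((331+1)/4) = 283^83 mod 331.
Repeated squaring: 283^2≡318, 283^4≡169, 283^8≡95, 283^16≡88, 283^32≡131, 283^64≡280 (mod 331).
283^83 = 283^(64+16+2+1) ≡ 79 (mod 331).
Check: 79² = 6241 ≡ 283 (mod 331). The two roots are 79 and 252.

79, 252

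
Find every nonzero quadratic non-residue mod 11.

Square k = 1,…,5 (k and 11−k give the same square):
1²=1, 2²=4, 3²=9, 4²≡5, 5²≡3 (mod 11).
The residues are {1, 3, 4, 5, 9}; the non-residues are the remaining 5 nonzero classes.

2 6 7 8 10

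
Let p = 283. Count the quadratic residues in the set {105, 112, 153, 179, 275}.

(105/283) = +1 → QR.
(112/283) = +1 → QR.
(153/283) = -1 → non-residue.
(179/283) = +1 → QR.
(275/283) = +1 → QR.
Total quadratic residues among the 5: 4.

4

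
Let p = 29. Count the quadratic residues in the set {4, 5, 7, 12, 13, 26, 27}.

(4/29) = +1 → QR.
(5/29) = +1 → QR.
(7/29) = +1 → QR.
(12/29) = -1 → non-residue.
(13/29) = +1 → QR.
(26/29) = -1 → non-residue.
(27/29) = -1 → non-residue.
Total quadratic residues among the 7: 4.

4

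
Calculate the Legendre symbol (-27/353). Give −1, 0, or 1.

First reduce: -27 ≡ 326 (mod 353).
Pull out 2: since 353 ≡ 1 (mod 8), (2/353) = +1.
Reciprocity: 163 ≡ 3 and 353 ≡ 1 (mod 4), so (163/353) = +(353/163).
Reduce top mod 163: now compute (27/163).
Reciprocity: 27 ≡ 3 and 163 ≡ 3 (mod 4), so (27/163) = −(163/27).
Reduce top mod 27: now compute (1/27).
Reached (1/27) = 1. Collecting the sign flips along the way, the symbol is -1.

-1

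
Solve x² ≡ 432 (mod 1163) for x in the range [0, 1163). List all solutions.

115, 1048

Since 1163 ≡ 3 (mod 4), a square root of 432 is 432^((1163+1)/4) = 432^291 mod 1163.
Repeated squaring: 432^2≡544, 432^4≡534, 432^8≡221, 432^16≡1158, 432^32≡25, 432^64≡625, 432^128≡1020, 432^256≡678 (mod 1163).
432^291 = 432^(256+32+2+1) ≡ 115 (mod 1163).
Check: 115² = 13225 ≡ 432 (mod 1163). The two roots are 115 and 1048.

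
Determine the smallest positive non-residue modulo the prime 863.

(2/863) = +1, so 2 is a residue.
(3/863) = +1, so 3 is a residue.
(4/863) = +1, so 4 is a residue.
(5/863) = −1, so 5 is the smallest positive non-residue mod 863.

5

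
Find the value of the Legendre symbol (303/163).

1

Euler's criterion: (303/163) ≡ 140^81 (mod 163).
140^2 ≡ 40 (mod 163)
140^4 ≡ 133 (mod 163)
140^8 ≡ 85 (mod 163)
140^16 ≡ 53 (mod 163)
140^32 ≡ 38 (mod 163)
140^64 ≡ 140 (mod 163)
140^81 = 140^(64+16+1) ≡ 1 (mod 163).
Result is 1, so (303/163) = 1.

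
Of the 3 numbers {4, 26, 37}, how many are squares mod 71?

(4/71) = +1 → QR.
(26/71) = -1 → non-residue.
(37/71) = +1 → QR.
Total quadratic residues among the 3: 2.

2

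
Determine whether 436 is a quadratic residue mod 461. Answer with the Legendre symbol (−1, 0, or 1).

Pull out 2^2: since 461 ≡ 5 (mod 8), (2/461) = -1, so (2/461)^2 = +1.
Reciprocity: 109 ≡ 1 and 461 ≡ 1 (mod 4), so (109/461) = +(461/109).
Reduce top mod 109: now compute (25/109).
Reciprocity: 25 ≡ 1 and 109 ≡ 1 (mod 4), so (25/109) = +(109/25).
Reduce top mod 25: now compute (9/25).
Reciprocity: 9 ≡ 1 and 25 ≡ 1 (mod 4), so (9/25) = +(25/9).
Reduce top mod 9: now compute (7/9).
Reciprocity: 7 ≡ 3 and 9 ≡ 1 (mod 4), so (7/9) = +(9/7).
Reduce top mod 7: now compute (2/7).
Pull out 2: since 7 ≡ 7 (mod 8), (2/7) = +1.
Reached (1/7) = 1. Collecting the sign flips along the way, the symbol is +1.

1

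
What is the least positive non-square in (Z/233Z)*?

3

(2/233) = +1, so 2 is a residue.
(3/233) = −1, so 3 is the smallest positive non-residue mod 233.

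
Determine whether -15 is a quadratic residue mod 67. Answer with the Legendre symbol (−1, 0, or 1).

First reduce: -15 ≡ 52 (mod 67).
Pull out 2^2: since 67 ≡ 3 (mod 8), (2/67) = -1, so (2/67)^2 = +1.
Reciprocity: 13 ≡ 1 and 67 ≡ 3 (mod 4), so (13/67) = +(67/13).
Reduce top mod 13: now compute (2/13).
Pull out 2: since 13 ≡ 5 (mod 8), (2/13) = -1.
Reached (1/13) = 1. Collecting the sign flips along the way, the symbol is -1.

-1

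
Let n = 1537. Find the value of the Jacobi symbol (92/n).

Pull out 2^2: since 1537 ≡ 1 (mod 8), (2/1537) = +1, so (2/1537)^2 = +1.
Reciprocity: 23 ≡ 3 and 1537 ≡ 1 (mod 4), so (23/1537) = +(1537/23).
Reduce top mod 23: now compute (19/23).
Reciprocity: 19 ≡ 3 and 23 ≡ 3 (mod 4), so (19/23) = −(23/19).
Reduce top mod 19: now compute (4/19).
Pull out 2^2: since 19 ≡ 3 (mod 8), (2/19) = -1, so (2/19)^2 = +1.
Reached (1/19) = 1. Collecting the sign flips along the way, the symbol is -1.

-1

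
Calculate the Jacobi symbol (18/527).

Pull out 2: since 527 ≡ 7 (mod 8), (2/527) = +1.
Reciprocity: 9 ≡ 1 and 527 ≡ 3 (mod 4), so (9/527) = +(527/9).
Reduce top mod 9: now compute (5/9).
Reciprocity: 5 ≡ 1 and 9 ≡ 1 (mod 4), so (5/9) = +(9/5).
Reduce top mod 5: now compute (4/5).
Pull out 2^2: since 5 ≡ 5 (mod 8), (2/5) = -1, so (2/5)^2 = +1.
Reached (1/5) = 1. Collecting the sign flips along the way, the symbol is +1.

1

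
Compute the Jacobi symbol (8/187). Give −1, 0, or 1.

-1

Pull out 2^3: since 187 ≡ 3 (mod 8), (2/187) = -1, so (2/187)^3 = -1.
Reached (1/187) = 1. Collecting the sign flips along the way, the symbol is -1.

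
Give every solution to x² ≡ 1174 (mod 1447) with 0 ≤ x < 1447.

Since 1447 ≡ 3 (mod 4), a square root of 1174 is 1174^((1447+1)/4) = 1174^362 mod 1447.
Repeated squaring: 1174^2≡732, 1174^4≡434, 1174^8≡246, 1174^16≡1189, 1174^32≡2, 1174^64≡4, 1174^128≡16, 1174^256≡256 (mod 1447).
1174^362 = 1174^(256+64+32+8+2) ≡ 695 (mod 1447).
Check: 695² = 483025 ≡ 1174 (mod 1447). The two roots are 695 and 752.

695, 752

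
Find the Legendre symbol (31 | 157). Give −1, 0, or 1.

Reciprocity: 31 ≡ 3 and 157 ≡ 1 (mod 4), so (31/157) = +(157/31).
Reduce top mod 31: now compute (2/31).
Pull out 2: since 31 ≡ 7 (mod 8), (2/31) = +1.
Reached (1/31) = 1. Collecting the sign flips along the way, the symbol is +1.

1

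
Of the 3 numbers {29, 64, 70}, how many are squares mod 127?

2

(29/127) = -1 → non-residue.
(64/127) = +1 → QR.
(70/127) = +1 → QR.
Total quadratic residues among the 3: 2.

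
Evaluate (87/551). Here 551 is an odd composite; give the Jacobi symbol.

Reciprocity: 87 ≡ 3 and 551 ≡ 3 (mod 4), so (87/551) = −(551/87).
Reduce top mod 87: now compute (29/87).
Reciprocity: 29 ≡ 1 and 87 ≡ 3 (mod 4), so (29/87) = +(87/29).
Reduce top mod 29: now compute (0/29).
Top reduces to 0: gcd > 1, so the symbol is 0.

0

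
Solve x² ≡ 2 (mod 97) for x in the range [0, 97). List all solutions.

97 ≡ 1 (mod 4), so we find a root by search.
Trying successive values, 14² = 196 ≡ 2 (mod 97). The other root is 97 − 14 = 83.

14, 83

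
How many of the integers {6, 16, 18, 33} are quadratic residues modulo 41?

(6/41) = -1 → non-residue.
(16/41) = +1 → QR.
(18/41) = +1 → QR.
(33/41) = +1 → QR.
Total quadratic residues among the 4: 3.

3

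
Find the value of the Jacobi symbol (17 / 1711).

-1

Reciprocity: 17 ≡ 1 and 1711 ≡ 3 (mod 4), so (17/1711) = +(1711/17).
Reduce top mod 17: now compute (11/17).
Reciprocity: 11 ≡ 3 and 17 ≡ 1 (mod 4), so (11/17) = +(17/11).
Reduce top mod 11: now compute (6/11).
Pull out 2: since 11 ≡ 3 (mod 8), (2/11) = -1.
Reciprocity: 3 ≡ 3 and 11 ≡ 3 (mod 4), so (3/11) = −(11/3).
Reduce top mod 3: now compute (2/3).
Pull out 2: since 3 ≡ 3 (mod 8), (2/3) = -1.
Reached (1/3) = 1. Collecting the sign flips along the way, the symbol is -1.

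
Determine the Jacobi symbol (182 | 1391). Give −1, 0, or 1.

Pull out 2: since 1391 ≡ 7 (mod 8), (2/1391) = +1.
Reciprocity: 91 ≡ 3 and 1391 ≡ 3 (mod 4), so (91/1391) = −(1391/91).
Reduce top mod 91: now compute (26/91).
Pull out 2: since 91 ≡ 3 (mod 8), (2/91) = -1.
Reciprocity: 13 ≡ 1 and 91 ≡ 3 (mod 4), so (13/91) = +(91/13).
Reduce top mod 13: now compute (0/13).
Top reduces to 0: gcd > 1, so the symbol is 0.

0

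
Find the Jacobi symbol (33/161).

Reciprocity: 33 ≡ 1 and 161 ≡ 1 (mod 4), so (33/161) = +(161/33).
Reduce top mod 33: now compute (29/33).
Reciprocity: 29 ≡ 1 and 33 ≡ 1 (mod 4), so (29/33) = +(33/29).
Reduce top mod 29: now compute (4/29).
Pull out 2^2: since 29 ≡ 5 (mod 8), (2/29) = -1, so (2/29)^2 = +1.
Reached (1/29) = 1. Collecting the sign flips along the way, the symbol is +1.

1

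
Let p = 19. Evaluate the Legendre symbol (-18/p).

Euler's criterion: (-18/19) ≡ 1^9 (mod 19).
1^2 ≡ 1 (mod 19)
1^4 ≡ 1 (mod 19)
1^8 ≡ 1 (mod 19)
1^9 = 1^(8+1) ≡ 1 (mod 19).
Result is 1, so (-18/19) = 1.

1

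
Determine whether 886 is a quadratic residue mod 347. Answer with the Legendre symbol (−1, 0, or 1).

Euler's criterion: (886/347) ≡ 192^173 (mod 347).
192^2 ≡ 82 (mod 347)
192^4 ≡ 131 (mod 347)
192^8 ≡ 158 (mod 347)
192^16 ≡ 327 (mod 347)
192^32 ≡ 53 (mod 347)
192^64 ≡ 33 (mod 347)
192^128 ≡ 48 (mod 347)
192^173 = 192^(128+32+8+4+1) ≡ 1 (mod 347).
Result is 1, so (886/347) = 1.

1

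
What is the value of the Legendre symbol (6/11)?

Euler's criterion: (6/11) ≡ 6^5 (mod 11).
6^2 ≡ 3 (mod 11)
6^4 ≡ 9 (mod 11)
6^5 = 6^(4+1) ≡ 10 (mod 11).
Result is 10 ≡ −1, so (6/11) = −1.

-1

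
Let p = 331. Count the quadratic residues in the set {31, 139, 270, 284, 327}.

(31/331) = +1 → QR.
(139/331) = +1 → QR.
(270/331) = +1 → QR.
(284/331) = +1 → QR.
(327/331) = -1 → non-residue.
Total quadratic residues among the 5: 4.

4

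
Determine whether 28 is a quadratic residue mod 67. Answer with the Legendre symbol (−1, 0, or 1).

Euler's criterion: (28/67) ≡ 28^33 (mod 67).
28^2 ≡ 47 (mod 67)
28^4 ≡ 65 (mod 67)
28^8 ≡ 4 (mod 67)
28^16 ≡ 16 (mod 67)
28^32 ≡ 55 (mod 67)
28^33 = 28^(32+1) ≡ 66 (mod 67).
Result is 66 ≡ −1, so (28/67) = −1.

-1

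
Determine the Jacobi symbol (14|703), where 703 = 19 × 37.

Pull out 2: since 703 ≡ 7 (mod 8), (2/703) = +1.
Reciprocity: 7 ≡ 3 and 703 ≡ 3 (mod 4), so (7/703) = −(703/7).
Reduce top mod 7: now compute (3/7).
Reciprocity: 3 ≡ 3 and 7 ≡ 3 (mod 4), so (3/7) = −(7/3).
Reduce top mod 3: now compute (1/3).
Reached (1/3) = 1. Collecting the sign flips along the way, the symbol is +1.

1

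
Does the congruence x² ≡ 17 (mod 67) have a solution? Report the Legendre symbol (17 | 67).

Reciprocity: 17 ≡ 1 and 67 ≡ 3 (mod 4), so (17/67) = +(67/17).
Reduce top mod 17: now compute (16/17).
Pull out 2^4: since 17 ≡ 1 (mod 8), (2/17) = +1, so (2/17)^4 = +1.
Reached (1/17) = 1. Collecting the sign flips along the way, the symbol is +1.

1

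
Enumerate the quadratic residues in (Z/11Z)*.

Square k = 1,…,5 (k and 11−k give the same square):
1²=1, 2²=4, 3²=9, 4²≡5, 5²≡3 (mod 11).
So the quadratic residues mod 11 are {1, 3, 4, 5, 9}.

1, 3, 4, 5, 9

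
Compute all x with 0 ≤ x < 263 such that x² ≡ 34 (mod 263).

Since 263 ≡ 3 (mod 4), a square root of 34 is 34^((263+1)/4) = 34^66 mod 263.
Repeated squaring: 34^2≡104, 34^4≡33, 34^8≡37, 34^16≡54, 34^32≡23, 34^64≡3 (mod 263).
34^66 = 34^(64+2) ≡ 49 (mod 263).
Check: 49² = 2401 ≡ 34 (mod 263). The two roots are 49 and 214.

49, 214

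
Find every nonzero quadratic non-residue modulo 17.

3 5 6 7 10 11 12 14

Square k = 1,…,8 (k and 17−k give the same square):
1²=1, 2²=4, 3²=9, 4²=16, 5²≡8, 6²≡2, 7²≡15, 8²≡13 (mod 17).
The residues are {1, 2, 4, 8, 9, 13, 15, 16}; the non-residues are the remaining 8 nonzero classes.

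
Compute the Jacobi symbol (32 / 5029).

-1

Pull out 2^5: since 5029 ≡ 5 (mod 8), (2/5029) = -1, so (2/5029)^5 = -1.
Reached (1/5029) = 1. Collecting the sign flips along the way, the symbol is -1.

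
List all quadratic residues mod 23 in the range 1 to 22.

Square k = 1,…,11 (k and 23−k give the same square):
1²=1, 2²=4, 3²=9, 4²=16, 5²≡2, 6²≡13, 7²≡3, 8²≡18, 9²≡12, 10²≡8, 11²≡6 (mod 23).
So the quadratic residues mod 23 are {1, 2, 3, 4, 6, 8, 9, 12, 13, 16, 18}.

1,2,3,4,6,8,9,12,13,16,18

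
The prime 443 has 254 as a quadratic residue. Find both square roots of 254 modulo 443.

Since 443 ≡ 3 (mod 4), a square root of 254 is 254^((443+1)/4) = 254^111 mod 443.
Repeated squaring: 254^2≡281, 254^4≡107, 254^8≡374, 254^16≡331, 254^32≡140, 254^64≡108 (mod 443).
254^111 = 254^(64+32+8+4+2+1) ≡ 100 (mod 443).
Check: 100² = 10000 ≡ 254 (mod 443). The two roots are 100 and 343.

100, 343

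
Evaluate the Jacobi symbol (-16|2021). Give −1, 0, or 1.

1

First reduce: -16 ≡ 2005 (mod 2021).
Reciprocity: 2005 ≡ 1 and 2021 ≡ 1 (mod 4), so (2005/2021) = +(2021/2005).
Reduce top mod 2005: now compute (16/2005).
Pull out 2^4: since 2005 ≡ 5 (mod 8), (2/2005) = -1, so (2/2005)^4 = +1.
Reached (1/2005) = 1. Collecting the sign flips along the way, the symbol is +1.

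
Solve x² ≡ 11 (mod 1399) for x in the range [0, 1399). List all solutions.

Since 1399 ≡ 3 (mod 4), a square root of 11 is 11^((1399+1)/4) = 11^350 mod 1399.
Repeated squaring: 11^2≡121, 11^4≡651, 11^8≡1303, 11^16≡822, 11^32≡1366, 11^64≡1089, 11^128≡968, 11^256≡1093 (mod 1399).
11^350 = 11^(256+64+16+8+4+2) ≡ 1346 (mod 1399).
Check: 1346² = 1811716 ≡ 11 (mod 1399). The two roots are 53 and 1346.

53, 1346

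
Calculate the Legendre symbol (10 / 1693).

Pull out 2: since 1693 ≡ 5 (mod 8), (2/1693) = -1.
Reciprocity: 5 ≡ 1 and 1693 ≡ 1 (mod 4), so (5/1693) = +(1693/5).
Reduce top mod 5: now compute (3/5).
Reciprocity: 3 ≡ 3 and 5 ≡ 1 (mod 4), so (3/5) = +(5/3).
Reduce top mod 3: now compute (2/3).
Pull out 2: since 3 ≡ 3 (mod 8), (2/3) = -1.
Reached (1/3) = 1. Collecting the sign flips along the way, the symbol is +1.

1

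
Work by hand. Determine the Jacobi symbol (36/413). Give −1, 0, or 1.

1

Pull out 2^2: since 413 ≡ 5 (mod 8), (2/413) = -1, so (2/413)^2 = +1.
Reciprocity: 9 ≡ 1 and 413 ≡ 1 (mod 4), so (9/413) = +(413/9).
Reduce top mod 9: now compute (8/9).
Pull out 2^3: since 9 ≡ 1 (mod 8), (2/9) = +1, so (2/9)^3 = +1.
Reached (1/9) = 1. Collecting the sign flips along the way, the symbol is +1.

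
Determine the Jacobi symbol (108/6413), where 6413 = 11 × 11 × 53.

Pull out 2^2: since 6413 ≡ 5 (mod 8), (2/6413) = -1, so (2/6413)^2 = +1.
Reciprocity: 27 ≡ 3 and 6413 ≡ 1 (mod 4), so (27/6413) = +(6413/27).
Reduce top mod 27: now compute (14/27).
Pull out 2: since 27 ≡ 3 (mod 8), (2/27) = -1.
Reciprocity: 7 ≡ 3 and 27 ≡ 3 (mod 4), so (7/27) = −(27/7).
Reduce top mod 7: now compute (6/7).
Pull out 2: since 7 ≡ 7 (mod 8), (2/7) = +1.
Reciprocity: 3 ≡ 3 and 7 ≡ 3 (mod 4), so (3/7) = −(7/3).
Reduce top mod 3: now compute (1/3).
Reached (1/3) = 1. Collecting the sign flips along the way, the symbol is -1.

-1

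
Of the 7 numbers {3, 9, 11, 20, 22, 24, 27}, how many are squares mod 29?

4

(3/29) = -1 → non-residue.
(9/29) = +1 → QR.
(11/29) = -1 → non-residue.
(20/29) = +1 → QR.
(22/29) = +1 → QR.
(24/29) = +1 → QR.
(27/29) = -1 → non-residue.
Total quadratic residues among the 7: 4.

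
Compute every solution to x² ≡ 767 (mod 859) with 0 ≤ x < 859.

406, 453

Since 859 ≡ 3 (mod 4), a square root of 767 is 767^((859+1)/4) = 767^215 mod 859.
Repeated squaring: 767^2≡733, 767^4≡414, 767^8≡455, 767^16≡6, 767^32≡36, 767^64≡437, 767^128≡271 (mod 859).
767^215 = 767^(128+64+16+4+2+1) ≡ 406 (mod 859).
Check: 406² = 164836 ≡ 767 (mod 859). The two roots are 406 and 453.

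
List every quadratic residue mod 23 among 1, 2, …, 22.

Square k = 1,…,11 (k and 23−k give the same square):
1²=1, 2²=4, 3²=9, 4²=16, 5²≡2, 6²≡13, 7²≡3, 8²≡18, 9²≡12, 10²≡8, 11²≡6 (mod 23).
So the quadratic residues mod 23 are {1, 2, 3, 4, 6, 8, 9, 12, 13, 16, 18}.

1, 2, 3, 4, 6, 8, 9, 12, 13, 16, 18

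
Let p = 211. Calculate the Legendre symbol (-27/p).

Euler's criterion: (-27/211) ≡ 184^105 (mod 211).
184^2 ≡ 96 (mod 211)
184^4 ≡ 143 (mod 211)
184^8 ≡ 193 (mod 211)
184^16 ≡ 113 (mod 211)
184^32 ≡ 109 (mod 211)
184^64 ≡ 65 (mod 211)
184^105 = 184^(64+32+8+1) ≡ 1 (mod 211).
Result is 1, so (-27/211) = 1.

1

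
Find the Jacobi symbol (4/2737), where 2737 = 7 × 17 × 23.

1

Pull out 2^2: since 2737 ≡ 1 (mod 8), (2/2737) = +1, so (2/2737)^2 = +1.
Reached (1/2737) = 1. Collecting the sign flips along the way, the symbol is +1.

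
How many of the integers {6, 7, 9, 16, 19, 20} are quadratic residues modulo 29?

(6/29) = +1 → QR.
(7/29) = +1 → QR.
(9/29) = +1 → QR.
(16/29) = +1 → QR.
(19/29) = -1 → non-residue.
(20/29) = +1 → QR.
Total quadratic residues among the 6: 5.

5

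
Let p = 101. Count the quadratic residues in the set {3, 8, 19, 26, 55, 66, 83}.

1

(3/101) = -1 → non-residue.
(8/101) = -1 → non-residue.
(19/101) = +1 → QR.
(26/101) = -1 → non-residue.
(55/101) = -1 → non-residue.
(66/101) = -1 → non-residue.
(83/101) = -1 → non-residue.
Total quadratic residues among the 7: 1.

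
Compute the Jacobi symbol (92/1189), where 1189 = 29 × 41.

Pull out 2^2: since 1189 ≡ 5 (mod 8), (2/1189) = -1, so (2/1189)^2 = +1.
Reciprocity: 23 ≡ 3 and 1189 ≡ 1 (mod 4), so (23/1189) = +(1189/23).
Reduce top mod 23: now compute (16/23).
Pull out 2^4: since 23 ≡ 7 (mod 8), (2/23) = +1, so (2/23)^4 = +1.
Reached (1/23) = 1. Collecting the sign flips along the way, the symbol is +1.

1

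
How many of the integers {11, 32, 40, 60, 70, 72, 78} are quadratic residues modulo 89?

(11/89) = +1 → QR.
(32/89) = +1 → QR.
(40/89) = +1 → QR.
(60/89) = -1 → non-residue.
(70/89) = -1 → non-residue.
(72/89) = +1 → QR.
(78/89) = +1 → QR.
Total quadratic residues among the 7: 5.

5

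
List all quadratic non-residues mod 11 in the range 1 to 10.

2, 6, 7, 8, 10

Square k = 1,…,5 (k and 11−k give the same square):
1²=1, 2²=4, 3²=9, 4²≡5, 5²≡3 (mod 11).
The residues are {1, 3, 4, 5, 9}; the non-residues are the remaining 5 nonzero classes.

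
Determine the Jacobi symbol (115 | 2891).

Reciprocity: 115 ≡ 3 and 2891 ≡ 3 (mod 4), so (115/2891) = −(2891/115).
Reduce top mod 115: now compute (16/115).
Pull out 2^4: since 115 ≡ 3 (mod 8), (2/115) = -1, so (2/115)^4 = +1.
Reached (1/115) = 1. Collecting the sign flips along the way, the symbol is -1.

-1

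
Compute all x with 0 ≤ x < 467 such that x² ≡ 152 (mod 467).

95, 372

Since 467 ≡ 3 (mod 4), a square root of 152 is 152^((467+1)/4) = 152^117 mod 467.
Repeated squaring: 152^2≡221, 152^4≡273, 152^8≡276, 152^16≡55, 152^32≡223, 152^64≡227 (mod 467).
152^117 = 152^(64+32+16+4+1) ≡ 95 (mod 467).
Check: 95² = 9025 ≡ 152 (mod 467). The two roots are 95 and 372.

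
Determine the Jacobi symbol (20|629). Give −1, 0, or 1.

1

Pull out 2^2: since 629 ≡ 5 (mod 8), (2/629) = -1, so (2/629)^2 = +1.
Reciprocity: 5 ≡ 1 and 629 ≡ 1 (mod 4), so (5/629) = +(629/5).
Reduce top mod 5: now compute (4/5).
Pull out 2^2: since 5 ≡ 5 (mod 8), (2/5) = -1, so (2/5)^2 = +1.
Reached (1/5) = 1. Collecting the sign flips along the way, the symbol is +1.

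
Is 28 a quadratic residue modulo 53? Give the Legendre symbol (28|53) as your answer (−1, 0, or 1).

Pull out 2^2: since 53 ≡ 5 (mod 8), (2/53) = -1, so (2/53)^2 = +1.
Reciprocity: 7 ≡ 3 and 53 ≡ 1 (mod 4), so (7/53) = +(53/7).
Reduce top mod 7: now compute (4/7).
Pull out 2^2: since 7 ≡ 7 (mod 8), (2/7) = +1, so (2/7)^2 = +1.
Reached (1/7) = 1. Collecting the sign flips along the way, the symbol is +1.

1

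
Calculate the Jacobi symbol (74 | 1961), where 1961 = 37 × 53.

0

Pull out 2: since 1961 ≡ 1 (mod 8), (2/1961) = +1.
Reciprocity: 37 ≡ 1 and 1961 ≡ 1 (mod 4), so (37/1961) = +(1961/37).
Reduce top mod 37: now compute (0/37).
Top reduces to 0: gcd > 1, so the symbol is 0.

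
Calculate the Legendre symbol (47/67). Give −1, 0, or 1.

1

Reciprocity: 47 ≡ 3 and 67 ≡ 3 (mod 4), so (47/67) = −(67/47).
Reduce top mod 47: now compute (20/47).
Pull out 2^2: since 47 ≡ 7 (mod 8), (2/47) = +1, so (2/47)^2 = +1.
Reciprocity: 5 ≡ 1 and 47 ≡ 3 (mod 4), so (5/47) = +(47/5).
Reduce top mod 5: now compute (2/5).
Pull out 2: since 5 ≡ 5 (mod 8), (2/5) = -1.
Reached (1/5) = 1. Collecting the sign flips along the way, the symbol is +1.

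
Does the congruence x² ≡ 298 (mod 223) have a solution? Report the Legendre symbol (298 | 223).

-1

Euler's criterion: (298/223) ≡ 75^111 (mod 223).
75^2 ≡ 50 (mod 223)
75^4 ≡ 47 (mod 223)
75^8 ≡ 202 (mod 223)
75^16 ≡ 218 (mod 223)
75^32 ≡ 25 (mod 223)
75^64 ≡ 179 (mod 223)
75^111 = 75^(64+32+8+4+2+1) ≡ 222 (mod 223).
Result is 222 ≡ −1, so (298/223) = −1.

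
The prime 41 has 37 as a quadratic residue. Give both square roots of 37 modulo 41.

18, 23

41 ≡ 1 (mod 4), so we find a root by search.
Trying successive values, 18² = 324 ≡ 37 (mod 41). The other root is 41 − 18 = 23.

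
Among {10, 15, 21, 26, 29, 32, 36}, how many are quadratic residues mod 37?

(10/37) = +1 → QR.
(15/37) = -1 → non-residue.
(21/37) = +1 → QR.
(26/37) = +1 → QR.
(29/37) = -1 → non-residue.
(32/37) = -1 → non-residue.
(36/37) = +1 → QR.
Total quadratic residues among the 7: 4.

4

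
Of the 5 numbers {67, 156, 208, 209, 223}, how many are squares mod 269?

2

(67/269) = +1 → QR.
(156/269) = -1 → non-residue.
(208/269) = +1 → QR.
(209/269) = -1 → non-residue.
(223/269) = -1 → non-residue.
Total quadratic residues among the 5: 2.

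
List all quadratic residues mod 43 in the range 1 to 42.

1 4 6 9 10 11 13 14 15 16 17 21 23 24 25 31 35 36 38 40 41

Square k = 1,…,21 (k and 43−k give the same square):
1²=1, 2²=4, 3²=9, 4²=16, 5²=25, 6²=36, 7²≡6, 8²≡21, 9²≡38, 10²≡14, 11²≡35, 12²≡15, 13²≡40, 14²≡24, 15²≡10, 16²≡41, 17²≡31, 18²≡23, 19²≡17, 20²≡13, 21²≡11 (mod 43).
So the quadratic residues mod 43 are {1, 4, 6, 9, 10, 11, 13, 14, 15, 16, 17, 21, 23, 24, 25, 31, 35, 36, 38, 40, 41}.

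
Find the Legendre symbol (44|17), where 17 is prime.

-1

Euler's criterion: (44/17) ≡ 10^8 (mod 17).
10^2 ≡ 15 (mod 17)
10^4 ≡ 4 (mod 17)
10^8 ≡ 16 (mod 17)
10^8 = 10^(8) ≡ 16 (mod 17).
Result is 16 ≡ −1, so (44/17) = −1.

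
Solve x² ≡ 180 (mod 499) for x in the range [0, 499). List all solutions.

Since 499 ≡ 3 (mod 4), a square root of 180 is 180^((499+1)/4) = 180^125 mod 499.
Repeated squaring: 180^2≡464, 180^4≡227, 180^8≡132, 180^16≡458, 180^32≡184, 180^64≡423 (mod 499).
180^125 = 180^(64+32+16+8+4+1) ≡ 199 (mod 499).
Check: 199² = 39601 ≡ 180 (mod 499). The two roots are 199 and 300.

199, 300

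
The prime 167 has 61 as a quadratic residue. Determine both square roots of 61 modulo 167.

Since 167 ≡ 3 (mod 4), a square root of 61 is 61^((167+1)/4) = 61^42 mod 167.
Repeated squaring: 61^2≡47, 61^4≡38, 61^8≡108, 61^16≡141, 61^32≡8 (mod 167).
61^42 = 61^(32+8+2) ≡ 27 (mod 167).
Check: 27² = 729 ≡ 61 (mod 167). The two roots are 27 and 140.

27, 140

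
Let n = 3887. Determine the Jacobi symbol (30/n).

-1

Pull out 2: since 3887 ≡ 7 (mod 8), (2/3887) = +1.
Reciprocity: 15 ≡ 3 and 3887 ≡ 3 (mod 4), so (15/3887) = −(3887/15).
Reduce top mod 15: now compute (2/15).
Pull out 2: since 15 ≡ 7 (mod 8), (2/15) = +1.
Reached (1/15) = 1. Collecting the sign flips along the way, the symbol is -1.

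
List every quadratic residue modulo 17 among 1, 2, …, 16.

1 2 4 8 9 13 15 16

Square k = 1,…,8 (k and 17−k give the same square):
1²=1, 2²=4, 3²=9, 4²=16, 5²≡8, 6²≡2, 7²≡15, 8²≡13 (mod 17).
So the quadratic residues mod 17 are {1, 2, 4, 8, 9, 13, 15, 16}.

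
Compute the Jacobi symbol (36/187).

1

Pull out 2^2: since 187 ≡ 3 (mod 8), (2/187) = -1, so (2/187)^2 = +1.
Reciprocity: 9 ≡ 1 and 187 ≡ 3 (mod 4), so (9/187) = +(187/9).
Reduce top mod 9: now compute (7/9).
Reciprocity: 7 ≡ 3 and 9 ≡ 1 (mod 4), so (7/9) = +(9/7).
Reduce top mod 7: now compute (2/7).
Pull out 2: since 7 ≡ 7 (mod 8), (2/7) = +1.
Reached (1/7) = 1. Collecting the sign flips along the way, the symbol is +1.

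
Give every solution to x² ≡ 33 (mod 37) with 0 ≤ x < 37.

12, 25

37 ≡ 1 (mod 4), so we find a root by search.
Trying successive values, 12² = 144 ≡ 33 (mod 37). The other root is 37 − 12 = 25.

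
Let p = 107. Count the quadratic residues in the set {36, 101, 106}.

2

(36/107) = +1 → QR.
(101/107) = +1 → QR.
(106/107) = -1 → non-residue.
Total quadratic residues among the 3: 2.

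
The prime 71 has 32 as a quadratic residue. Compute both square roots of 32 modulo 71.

23, 48

Since 71 ≡ 3 (mod 4), a square root of 32 is 32^((71+1)/4) = 32^18 mod 71.
Repeated squaring: 32^2≡30, 32^4≡48, 32^8≡32, 32^16≡30 (mod 71).
32^18 = 32^(16+2) ≡ 48 (mod 71).
Check: 48² = 2304 ≡ 32 (mod 71). The two roots are 23 and 48.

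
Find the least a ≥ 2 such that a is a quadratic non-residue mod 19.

2

(2/19) = −1, so 2 is the smallest positive non-residue mod 19.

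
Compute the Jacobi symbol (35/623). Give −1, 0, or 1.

0

Reciprocity: 35 ≡ 3 and 623 ≡ 3 (mod 4), so (35/623) = −(623/35).
Reduce top mod 35: now compute (28/35).
Pull out 2^2: since 35 ≡ 3 (mod 8), (2/35) = -1, so (2/35)^2 = +1.
Reciprocity: 7 ≡ 3 and 35 ≡ 3 (mod 4), so (7/35) = −(35/7).
Reduce top mod 7: now compute (0/7).
Top reduces to 0: gcd > 1, so the symbol is 0.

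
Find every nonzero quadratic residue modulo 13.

Square k = 1,…,6 (k and 13−k give the same square):
1²=1, 2²=4, 3²=9, 4²≡3, 5²≡12, 6²≡10 (mod 13).
So the quadratic residues mod 13 are {1, 3, 4, 9, 10, 12}.

1, 3, 4, 9, 10, 12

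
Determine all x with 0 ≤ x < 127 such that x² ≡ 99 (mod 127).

37, 90

Since 127 ≡ 3 (mod 4), a square root of 99 is 99^((127+1)/4) = 99^32 mod 127.
Repeated squaring: 99^2≡22, 99^4≡103, 99^8≡68, 99^16≡52, 99^32≡37 (mod 127).
99^32 = 99^(32) ≡ 37 (mod 127).
Check: 37² = 1369 ≡ 99 (mod 127). The two roots are 37 and 90.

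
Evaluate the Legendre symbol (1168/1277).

1

Pull out 2^4: since 1277 ≡ 5 (mod 8), (2/1277) = -1, so (2/1277)^4 = +1.
Reciprocity: 73 ≡ 1 and 1277 ≡ 1 (mod 4), so (73/1277) = +(1277/73).
Reduce top mod 73: now compute (36/73).
Pull out 2^2: since 73 ≡ 1 (mod 8), (2/73) = +1, so (2/73)^2 = +1.
Reciprocity: 9 ≡ 1 and 73 ≡ 1 (mod 4), so (9/73) = +(73/9).
Reduce top mod 9: now compute (1/9).
Reached (1/9) = 1. Collecting the sign flips along the way, the symbol is +1.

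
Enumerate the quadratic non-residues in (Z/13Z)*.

Square k = 1,…,6 (k and 13−k give the same square):
1²=1, 2²=4, 3²=9, 4²≡3, 5²≡12, 6²≡10 (mod 13).
The residues are {1, 3, 4, 9, 10, 12}; the non-residues are the remaining 6 nonzero classes.

2, 5, 6, 7, 8, 11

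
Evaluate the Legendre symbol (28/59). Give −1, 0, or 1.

Pull out 2^2: since 59 ≡ 3 (mod 8), (2/59) = -1, so (2/59)^2 = +1.
Reciprocity: 7 ≡ 3 and 59 ≡ 3 (mod 4), so (7/59) = −(59/7).
Reduce top mod 7: now compute (3/7).
Reciprocity: 3 ≡ 3 and 7 ≡ 3 (mod 4), so (3/7) = −(7/3).
Reduce top mod 3: now compute (1/3).
Reached (1/3) = 1. Collecting the sign flips along the way, the symbol is +1.

1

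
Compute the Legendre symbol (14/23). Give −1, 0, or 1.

-1

Euler's criterion: (14/23) ≡ 14^11 (mod 23).
14^2 ≡ 12 (mod 23)
14^4 ≡ 6 (mod 23)
14^8 ≡ 13 (mod 23)
14^11 = 14^(8+2+1) ≡ 22 (mod 23).
Result is 22 ≡ −1, so (14/23) = −1.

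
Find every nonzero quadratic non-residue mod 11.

Square k = 1,…,5 (k and 11−k give the same square):
1²=1, 2²=4, 3²=9, 4²≡5, 5²≡3 (mod 11).
The residues are {1, 3, 4, 5, 9}; the non-residues are the remaining 5 nonzero classes.

2 6 7 8 10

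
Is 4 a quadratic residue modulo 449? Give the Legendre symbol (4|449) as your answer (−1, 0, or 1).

1

Euler's criterion: (4/449) ≡ 4^224 (mod 449).
4^2 ≡ 16 (mod 449)
4^4 ≡ 256 (mod 449)
4^8 ≡ 431 (mod 449)
4^16 ≡ 324 (mod 449)
4^32 ≡ 359 (mod 449)
4^64 ≡ 18 (mod 449)
4^128 ≡ 324 (mod 449)
4^224 = 4^(128+64+32) ≡ 1 (mod 449).
Result is 1, so (4/449) = 1.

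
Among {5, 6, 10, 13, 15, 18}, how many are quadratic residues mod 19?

(5/19) = +1 → QR.
(6/19) = +1 → QR.
(10/19) = -1 → non-residue.
(13/19) = -1 → non-residue.
(15/19) = -1 → non-residue.
(18/19) = -1 → non-residue.
Total quadratic residues among the 6: 2.

2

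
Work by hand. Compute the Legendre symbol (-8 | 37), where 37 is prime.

-1

Euler's criterion: (-8/37) ≡ 29^18 (mod 37).
29^2 ≡ 27 (mod 37)
29^4 ≡ 26 (mod 37)
29^8 ≡ 10 (mod 37)
29^16 ≡ 26 (mod 37)
29^18 = 29^(16+2) ≡ 36 (mod 37).
Result is 36 ≡ −1, so (-8/37) = −1.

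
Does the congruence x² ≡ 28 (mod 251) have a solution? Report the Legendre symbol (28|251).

1

Euler's criterion: (28/251) ≡ 28^125 (mod 251).
28^2 ≡ 31 (mod 251)
28^4 ≡ 208 (mod 251)
28^8 ≡ 92 (mod 251)
28^16 ≡ 181 (mod 251)
28^32 ≡ 131 (mod 251)
28^64 ≡ 93 (mod 251)
28^125 = 28^(64+32+16+8+4+1) ≡ 1 (mod 251).
Result is 1, so (28/251) = 1.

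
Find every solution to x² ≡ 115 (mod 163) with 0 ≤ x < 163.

Since 163 ≡ 3 (mod 4), a square root of 115 is 115^((163+1)/4) = 115^41 mod 163.
Repeated squaring: 115^2≡22, 115^4≡158, 115^8≡25, 115^16≡136, 115^32≡77 (mod 163).
115^41 = 115^(32+8+1) ≡ 21 (mod 163).
Check: 21² = 441 ≡ 115 (mod 163). The two roots are 21 and 142.

21, 142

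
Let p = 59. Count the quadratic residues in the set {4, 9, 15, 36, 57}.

(4/59) = +1 → QR.
(9/59) = +1 → QR.
(15/59) = +1 → QR.
(36/59) = +1 → QR.
(57/59) = +1 → QR.
Total quadratic residues among the 5: 5.

5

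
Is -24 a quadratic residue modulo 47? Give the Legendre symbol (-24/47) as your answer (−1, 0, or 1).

First reduce: -24 ≡ 23 (mod 47).
Reciprocity: 23 ≡ 3 and 47 ≡ 3 (mod 4), so (23/47) = −(47/23).
Reduce top mod 23: now compute (1/23).
Reached (1/23) = 1. Collecting the sign flips along the way, the symbol is -1.

-1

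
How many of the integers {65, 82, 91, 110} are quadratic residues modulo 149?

(65/149) = -1 → non-residue.
(82/149) = +1 → QR.
(91/149) = -1 → non-residue.
(110/149) = +1 → QR.
Total quadratic residues among the 4: 2.

2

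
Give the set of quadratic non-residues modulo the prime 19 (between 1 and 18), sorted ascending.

Square k = 1,…,9 (k and 19−k give the same square):
1²=1, 2²=4, 3²=9, 4²=16, 5²≡6, 6²≡17, 7²≡11, 8²≡7, 9²≡5 (mod 19).
The residues are {1, 4, 5, 6, 7, 9, 11, 16, 17}; the non-residues are the remaining 9 nonzero classes.

2,3,8,10,12,13,14,15,18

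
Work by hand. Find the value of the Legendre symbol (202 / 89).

-1

Euler's criterion: (202/89) ≡ 24^44 (mod 89).
24^2 ≡ 42 (mod 89)
24^4 ≡ 73 (mod 89)
24^8 ≡ 78 (mod 89)
24^16 ≡ 32 (mod 89)
24^32 ≡ 45 (mod 89)
24^44 = 24^(32+8+4) ≡ 88 (mod 89).
Result is 88 ≡ −1, so (202/89) = −1.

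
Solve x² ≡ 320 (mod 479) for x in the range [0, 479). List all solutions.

176, 303

Since 479 ≡ 3 (mod 4), a square root of 320 is 320^((479+1)/4) = 320^120 mod 479.
Repeated squaring: 320^2≡373, 320^4≡219, 320^8≡61, 320^16≡368, 320^32≡346, 320^64≡445 (mod 479).
320^120 = 320^(64+32+16+8) ≡ 176 (mod 479).
Check: 176² = 30976 ≡ 320 (mod 479). The two roots are 176 and 303.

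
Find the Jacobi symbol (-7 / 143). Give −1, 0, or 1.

First reduce: -7 ≡ 136 (mod 143).
Pull out 2^3: since 143 ≡ 7 (mod 8), (2/143) = +1, so (2/143)^3 = +1.
Reciprocity: 17 ≡ 1 and 143 ≡ 3 (mod 4), so (17/143) = +(143/17).
Reduce top mod 17: now compute (7/17).
Reciprocity: 7 ≡ 3 and 17 ≡ 1 (mod 4), so (7/17) = +(17/7).
Reduce top mod 7: now compute (3/7).
Reciprocity: 3 ≡ 3 and 7 ≡ 3 (mod 4), so (3/7) = −(7/3).
Reduce top mod 3: now compute (1/3).
Reached (1/3) = 1. Collecting the sign flips along the way, the symbol is -1.

-1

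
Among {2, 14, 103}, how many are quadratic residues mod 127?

2

(2/127) = +1 → QR.
(14/127) = -1 → non-residue.
(103/127) = +1 → QR.
Total quadratic residues among the 3: 2.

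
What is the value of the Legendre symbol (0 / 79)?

Top reduces to 0: gcd > 1, so the symbol is 0.

0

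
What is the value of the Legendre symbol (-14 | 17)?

-1

Euler's criterion: (-14/17) ≡ 3^8 (mod 17).
3^2 ≡ 9 (mod 17)
3^4 ≡ 13 (mod 17)
3^8 ≡ 16 (mod 17)
3^8 = 3^(8) ≡ 16 (mod 17).
Result is 16 ≡ −1, so (-14/17) = −1.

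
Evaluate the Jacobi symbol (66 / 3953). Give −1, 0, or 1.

-1

Pull out 2: since 3953 ≡ 1 (mod 8), (2/3953) = +1.
Reciprocity: 33 ≡ 1 and 3953 ≡ 1 (mod 4), so (33/3953) = +(3953/33).
Reduce top mod 33: now compute (26/33).
Pull out 2: since 33 ≡ 1 (mod 8), (2/33) = +1.
Reciprocity: 13 ≡ 1 and 33 ≡ 1 (mod 4), so (13/33) = +(33/13).
Reduce top mod 13: now compute (7/13).
Reciprocity: 7 ≡ 3 and 13 ≡ 1 (mod 4), so (7/13) = +(13/7).
Reduce top mod 7: now compute (6/7).
Pull out 2: since 7 ≡ 7 (mod 8), (2/7) = +1.
Reciprocity: 3 ≡ 3 and 7 ≡ 3 (mod 4), so (3/7) = −(7/3).
Reduce top mod 3: now compute (1/3).
Reached (1/3) = 1. Collecting the sign flips along the way, the symbol is -1.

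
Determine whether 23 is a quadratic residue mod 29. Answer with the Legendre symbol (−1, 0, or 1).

1

Euler's criterion: (23/29) ≡ 23^14 (mod 29).
23^2 ≡ 7 (mod 29)
23^4 ≡ 20 (mod 29)
23^8 ≡ 23 (mod 29)
23^14 = 23^(8+4+2) ≡ 1 (mod 29).
Result is 1, so (23/29) = 1.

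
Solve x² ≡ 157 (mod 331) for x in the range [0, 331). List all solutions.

Since 331 ≡ 3 (mod 4), a square root of 157 is 157^((331+1)/4) = 157^83 mod 331.
Repeated squaring: 157^2≡155, 157^4≡193, 157^8≡177, 157^16≡215, 157^32≡216, 157^64≡316 (mod 331).
157^83 = 157^(64+16+2+1) ≡ 56 (mod 331).
Check: 56² = 3136 ≡ 157 (mod 331). The two roots are 56 and 275.

56, 275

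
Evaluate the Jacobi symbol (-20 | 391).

First reduce: -20 ≡ 371 (mod 391).
Reciprocity: 371 ≡ 3 and 391 ≡ 3 (mod 4), so (371/391) = −(391/371).
Reduce top mod 371: now compute (20/371).
Pull out 2^2: since 371 ≡ 3 (mod 8), (2/371) = -1, so (2/371)^2 = +1.
Reciprocity: 5 ≡ 1 and 371 ≡ 3 (mod 4), so (5/371) = +(371/5).
Reduce top mod 5: now compute (1/5).
Reached (1/5) = 1. Collecting the sign flips along the way, the symbol is -1.

-1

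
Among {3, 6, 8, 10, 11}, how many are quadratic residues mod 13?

2

(3/13) = +1 → QR.
(6/13) = -1 → non-residue.
(8/13) = -1 → non-residue.
(10/13) = +1 → QR.
(11/13) = -1 → non-residue.
Total quadratic residues among the 5: 2.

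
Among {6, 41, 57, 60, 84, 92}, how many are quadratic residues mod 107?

(6/107) = -1 → non-residue.
(41/107) = +1 → QR.
(57/107) = +1 → QR.
(60/107) = -1 → non-residue.
(84/107) = -1 → non-residue.
(92/107) = +1 → QR.
Total quadratic residues among the 6: 3.

3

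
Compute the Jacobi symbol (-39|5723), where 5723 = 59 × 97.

-1

First reduce: -39 ≡ 5684 (mod 5723).
Pull out 2^2: since 5723 ≡ 3 (mod 8), (2/5723) = -1, so (2/5723)^2 = +1.
Reciprocity: 1421 ≡ 1 and 5723 ≡ 3 (mod 4), so (1421/5723) = +(5723/1421).
Reduce top mod 1421: now compute (39/1421).
Reciprocity: 39 ≡ 3 and 1421 ≡ 1 (mod 4), so (39/1421) = +(1421/39).
Reduce top mod 39: now compute (17/39).
Reciprocity: 17 ≡ 1 and 39 ≡ 3 (mod 4), so (17/39) = +(39/17).
Reduce top mod 17: now compute (5/17).
Reciprocity: 5 ≡ 1 and 17 ≡ 1 (mod 4), so (5/17) = +(17/5).
Reduce top mod 5: now compute (2/5).
Pull out 2: since 5 ≡ 5 (mod 8), (2/5) = -1.
Reached (1/5) = 1. Collecting the sign flips along the way, the symbol is -1.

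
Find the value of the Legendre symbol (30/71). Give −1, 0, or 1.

Pull out 2: since 71 ≡ 7 (mod 8), (2/71) = +1.
Reciprocity: 15 ≡ 3 and 71 ≡ 3 (mod 4), so (15/71) = −(71/15).
Reduce top mod 15: now compute (11/15).
Reciprocity: 11 ≡ 3 and 15 ≡ 3 (mod 4), so (11/15) = −(15/11).
Reduce top mod 11: now compute (4/11).
Pull out 2^2: since 11 ≡ 3 (mod 8), (2/11) = -1, so (2/11)^2 = +1.
Reached (1/11) = 1. Collecting the sign flips along the way, the symbol is +1.

1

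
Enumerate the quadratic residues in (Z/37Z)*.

Square k = 1,…,18 (k and 37−k give the same square):
1²=1, 2²=4, 3²=9, 4²=16, 5²=25, 6²=36, 7²≡12, 8²≡27, 9²≡7, 10²≡26, 11²≡10, 12²≡33, 13²≡21, 14²≡11, 15²≡3, 16²≡34, 17²≡30, 18²≡28 (mod 37).
So the quadratic residues mod 37 are {1, 3, 4, 7, 9, 10, 11, 12, 16, 21, 25, 26, 27, 28, 30, 33, 34, 36}.

1,3,4,7,9,10,11,12,16,21,25,26,27,28,30,33,34,36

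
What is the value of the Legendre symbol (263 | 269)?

Euler's criterion: (263/269) ≡ 263^134 (mod 269).
263^2 ≡ 36 (mod 269)
263^4 ≡ 220 (mod 269)
263^8 ≡ 249 (mod 269)
263^16 ≡ 131 (mod 269)
263^32 ≡ 214 (mod 269)
263^64 ≡ 66 (mod 269)
263^128 ≡ 52 (mod 269)
263^134 = 263^(128+4+2) ≡ 1 (mod 269).
Result is 1, so (263/269) = 1.

1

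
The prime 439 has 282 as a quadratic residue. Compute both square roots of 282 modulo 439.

54, 385

Since 439 ≡ 3 (mod 4), a square root of 282 is 282^((439+1)/4) = 282^110 mod 439.
Repeated squaring: 282^2≡65, 282^4≡274, 282^8≡7, 282^16≡49, 282^32≡206, 282^64≡292 (mod 439).
282^110 = 282^(64+32+8+4+2) ≡ 385 (mod 439).
Check: 385² = 148225 ≡ 282 (mod 439). The two roots are 54 and 385.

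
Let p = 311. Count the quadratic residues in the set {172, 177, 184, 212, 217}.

1

(172/311) = -1 → non-residue.
(177/311) = -1 → non-residue.
(184/311) = -1 → non-residue.
(212/311) = +1 → QR.
(217/311) = -1 → non-residue.
Total quadratic residues among the 5: 1.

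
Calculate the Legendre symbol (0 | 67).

Top reduces to 0: gcd > 1, so the symbol is 0.

0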